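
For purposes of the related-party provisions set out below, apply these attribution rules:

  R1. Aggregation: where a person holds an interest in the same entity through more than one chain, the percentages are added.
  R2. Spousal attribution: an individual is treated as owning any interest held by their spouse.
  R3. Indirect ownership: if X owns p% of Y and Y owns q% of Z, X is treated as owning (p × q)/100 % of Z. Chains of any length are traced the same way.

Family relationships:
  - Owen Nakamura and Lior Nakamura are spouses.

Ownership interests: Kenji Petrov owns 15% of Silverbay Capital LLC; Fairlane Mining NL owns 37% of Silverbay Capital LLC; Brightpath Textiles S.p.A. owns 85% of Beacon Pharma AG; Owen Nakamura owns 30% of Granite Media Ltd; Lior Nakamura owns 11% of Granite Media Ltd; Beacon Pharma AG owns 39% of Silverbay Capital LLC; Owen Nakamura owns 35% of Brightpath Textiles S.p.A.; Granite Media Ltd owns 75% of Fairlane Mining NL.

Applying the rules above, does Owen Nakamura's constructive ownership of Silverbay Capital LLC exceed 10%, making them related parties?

By spousal attribution (R2), Owen Nakamura is treated as also owning Lior Nakamura's interest in Granite Media Ltd, giving 30% + 11% = 41%.
Chain via Brightpath Textiles S.p.A. → Beacon Pharma AG (R3): 35% × 85% × 39% = 11.6025% of Silverbay Capital LLC.
Chain via Granite Media Ltd → Fairlane Mining NL (R3): 41% × 75% × 37% = 11.3775% of Silverbay Capital LLC.
Aggregating (R1): 11.6025% + 11.3775% = 22.98%.
22.98% exceeds the 10% threshold, so Owen is a related party to Silverbay Capital LLC.

Yes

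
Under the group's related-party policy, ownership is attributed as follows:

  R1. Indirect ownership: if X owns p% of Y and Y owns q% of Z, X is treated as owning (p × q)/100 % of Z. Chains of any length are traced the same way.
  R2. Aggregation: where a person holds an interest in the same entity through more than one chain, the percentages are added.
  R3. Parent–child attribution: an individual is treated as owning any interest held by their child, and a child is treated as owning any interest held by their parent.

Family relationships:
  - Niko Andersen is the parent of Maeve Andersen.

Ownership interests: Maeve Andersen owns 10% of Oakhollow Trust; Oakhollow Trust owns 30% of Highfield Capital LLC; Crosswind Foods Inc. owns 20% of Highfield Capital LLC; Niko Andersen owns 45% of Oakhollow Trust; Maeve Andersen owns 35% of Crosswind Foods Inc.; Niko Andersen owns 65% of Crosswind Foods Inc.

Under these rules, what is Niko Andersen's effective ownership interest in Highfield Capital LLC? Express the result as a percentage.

By parent–child attribution (R3), Niko Andersen is treated as also owning Maeve Andersen's interest in Oakhollow Trust, giving 45% + 10% = 55%.
By parent–child attribution (R3), Niko Andersen is treated as also owning Maeve Andersen's interest in Crosswind Foods Inc, giving 65% + 35% = 100%.
Chain via Oakhollow Trust (R1): 55% × 30% = 16.5% of Highfield Capital LLC.
Chain via Crosswind Foods Inc. (R1): 100% × 20% = 20% of Highfield Capital LLC.
Aggregating (R2): 16.5% + 20% = 36.5%.

36.5%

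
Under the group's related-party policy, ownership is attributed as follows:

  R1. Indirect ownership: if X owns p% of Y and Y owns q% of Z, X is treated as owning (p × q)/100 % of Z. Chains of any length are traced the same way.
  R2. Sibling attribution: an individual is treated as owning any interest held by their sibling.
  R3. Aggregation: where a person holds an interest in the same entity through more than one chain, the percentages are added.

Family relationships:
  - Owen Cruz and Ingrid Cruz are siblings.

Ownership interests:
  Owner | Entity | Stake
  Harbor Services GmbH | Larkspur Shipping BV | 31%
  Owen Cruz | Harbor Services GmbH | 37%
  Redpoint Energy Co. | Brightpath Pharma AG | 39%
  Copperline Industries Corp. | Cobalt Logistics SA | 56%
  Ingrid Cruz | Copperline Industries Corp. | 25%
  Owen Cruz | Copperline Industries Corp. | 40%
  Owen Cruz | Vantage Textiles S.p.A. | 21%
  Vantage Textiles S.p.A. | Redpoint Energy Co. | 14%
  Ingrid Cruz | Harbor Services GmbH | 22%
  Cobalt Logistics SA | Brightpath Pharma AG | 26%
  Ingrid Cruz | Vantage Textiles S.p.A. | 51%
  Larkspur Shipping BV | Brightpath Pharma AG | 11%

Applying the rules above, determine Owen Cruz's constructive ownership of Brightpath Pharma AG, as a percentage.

15.4071%

By sibling attribution (R2), Owen Cruz is treated as also owning Ingrid Cruz's interest in Harbor Services GmbH, giving 37% + 22% = 59%.
By sibling attribution (R2), Owen Cruz is treated as also owning Ingrid Cruz's interest in Vantage Textiles S.p.A, giving 21% + 51% = 72%.
By sibling attribution (R2), Owen Cruz is treated as also owning Ingrid Cruz's interest in Copperline Industries Corp, giving 40% + 25% = 65%.
Chain via Harbor Services GmbH → Larkspur Shipping BV (R1): 59% × 31% × 11% = 2.0119% of Brightpath Pharma AG.
Chain via Vantage Textiles S.p.A. → Redpoint Energy Co. (R1): 72% × 14% × 39% = 3.9312% of Brightpath Pharma AG.
Chain via Copperline Industries Corp. → Cobalt Logistics SA (R1): 65% × 56% × 26% = 9.464% of Brightpath Pharma AG.
Aggregating (R3): 2.0119% + 3.9312% + 9.464% = 15.4071%.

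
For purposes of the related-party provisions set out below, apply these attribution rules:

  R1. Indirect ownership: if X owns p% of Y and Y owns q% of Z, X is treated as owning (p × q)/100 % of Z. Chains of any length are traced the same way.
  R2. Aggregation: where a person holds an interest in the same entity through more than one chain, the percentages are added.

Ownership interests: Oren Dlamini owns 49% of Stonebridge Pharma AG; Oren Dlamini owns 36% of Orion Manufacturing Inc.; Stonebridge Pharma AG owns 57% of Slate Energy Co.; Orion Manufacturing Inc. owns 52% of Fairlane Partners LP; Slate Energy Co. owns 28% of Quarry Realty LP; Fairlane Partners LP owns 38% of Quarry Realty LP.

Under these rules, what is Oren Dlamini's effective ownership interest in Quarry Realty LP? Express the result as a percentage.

Chain via Stonebridge Pharma AG → Slate Energy Co. (R1): 49% × 57% × 28% = 7.8204% of Quarry Realty LP.
Chain via Orion Manufacturing Inc. → Fairlane Partners LP (R1): 36% × 52% × 38% = 7.1136% of Quarry Realty LP.
Aggregating (R2): 7.8204% + 7.1136% = 14.934%.

14.934%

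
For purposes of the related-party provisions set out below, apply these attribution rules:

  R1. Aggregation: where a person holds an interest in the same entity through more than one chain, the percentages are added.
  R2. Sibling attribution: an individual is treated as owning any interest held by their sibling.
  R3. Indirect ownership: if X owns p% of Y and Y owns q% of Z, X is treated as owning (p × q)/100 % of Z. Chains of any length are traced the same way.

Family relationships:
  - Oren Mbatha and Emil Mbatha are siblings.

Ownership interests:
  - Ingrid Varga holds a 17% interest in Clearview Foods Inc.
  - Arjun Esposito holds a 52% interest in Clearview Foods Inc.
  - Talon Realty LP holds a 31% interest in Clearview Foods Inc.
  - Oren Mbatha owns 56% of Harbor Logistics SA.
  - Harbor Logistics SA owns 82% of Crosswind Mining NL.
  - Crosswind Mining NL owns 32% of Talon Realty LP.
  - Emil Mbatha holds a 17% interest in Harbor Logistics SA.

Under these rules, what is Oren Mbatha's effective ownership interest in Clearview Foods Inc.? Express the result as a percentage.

5.938112%

By sibling attribution (R2), Oren Mbatha is treated as also owning Emil Mbatha's interest in Harbor Logistics SA, giving 56% + 17% = 73%.
Chain via Harbor Logistics SA → Crosswind Mining NL → Talon Realty LP (R3): 73% × 82% × 32% × 31% = 5.938112% of Clearview Foods Inc.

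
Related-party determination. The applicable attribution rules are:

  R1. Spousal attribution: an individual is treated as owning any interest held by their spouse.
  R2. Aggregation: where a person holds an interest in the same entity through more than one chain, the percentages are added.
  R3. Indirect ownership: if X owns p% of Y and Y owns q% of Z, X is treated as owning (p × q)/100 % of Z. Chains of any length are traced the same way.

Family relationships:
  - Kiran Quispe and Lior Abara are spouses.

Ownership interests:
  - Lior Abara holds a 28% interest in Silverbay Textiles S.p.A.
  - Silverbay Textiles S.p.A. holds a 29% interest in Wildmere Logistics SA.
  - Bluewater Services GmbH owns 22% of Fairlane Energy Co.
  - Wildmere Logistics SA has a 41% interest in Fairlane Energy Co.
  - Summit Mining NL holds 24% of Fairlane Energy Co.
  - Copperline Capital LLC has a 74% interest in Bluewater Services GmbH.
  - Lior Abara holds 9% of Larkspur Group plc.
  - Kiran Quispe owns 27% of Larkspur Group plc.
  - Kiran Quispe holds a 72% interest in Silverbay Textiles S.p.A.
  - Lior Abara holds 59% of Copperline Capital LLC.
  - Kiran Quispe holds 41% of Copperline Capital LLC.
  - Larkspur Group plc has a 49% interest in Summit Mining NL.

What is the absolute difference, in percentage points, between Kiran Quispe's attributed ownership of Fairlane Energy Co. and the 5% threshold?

27.4036

By spousal attribution (R1), Kiran Quispe is treated as also owning Lior Abara's interest in Silverbay Textiles S.p.A, giving 72% + 28% = 100%.
By spousal attribution (R1), Kiran Quispe is treated as also owning Lior Abara's interest in Larkspur Group plc, giving 27% + 9% = 36%.
By spousal attribution (R1), Kiran Quispe is treated as also owning Lior Abara's interest in Copperline Capital LLC, giving 41% + 59% = 100%.
Chain via Silverbay Textiles S.p.A. → Wildmere Logistics SA (R3): 100% × 29% × 41% = 11.89% of Fairlane Energy Co.
Chain via Larkspur Group plc → Summit Mining NL (R3): 36% × 49% × 24% = 4.2336% of Fairlane Energy Co.
Chain via Copperline Capital LLC → Bluewater Services GmbH (R3): 100% × 74% × 22% = 16.28% of Fairlane Energy Co.
Aggregating (R2): 11.89% + 4.2336% + 16.28% = 32.4036%.
32.4036% exceeds the 5% threshold by 27.4036 percentage points.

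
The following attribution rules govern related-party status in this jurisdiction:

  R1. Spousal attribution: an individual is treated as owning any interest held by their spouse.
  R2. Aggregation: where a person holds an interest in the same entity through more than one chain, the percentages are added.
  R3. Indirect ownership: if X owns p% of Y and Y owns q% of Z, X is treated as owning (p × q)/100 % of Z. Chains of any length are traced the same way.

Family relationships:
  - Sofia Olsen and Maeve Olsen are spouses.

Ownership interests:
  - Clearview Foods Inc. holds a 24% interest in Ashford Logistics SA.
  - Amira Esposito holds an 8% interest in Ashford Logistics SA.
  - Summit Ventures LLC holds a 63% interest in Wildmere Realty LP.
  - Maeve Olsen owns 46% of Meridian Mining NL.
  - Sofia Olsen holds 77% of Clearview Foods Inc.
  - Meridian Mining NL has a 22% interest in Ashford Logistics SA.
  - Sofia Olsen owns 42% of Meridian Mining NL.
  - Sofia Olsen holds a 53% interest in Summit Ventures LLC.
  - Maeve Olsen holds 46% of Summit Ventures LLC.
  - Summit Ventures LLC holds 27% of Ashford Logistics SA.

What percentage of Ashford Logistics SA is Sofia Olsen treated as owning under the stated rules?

By spousal attribution (R1), Sofia Olsen is treated as also owning Maeve Olsen's interest in Summit Ventures LLC, giving 53% + 46% = 99%.
By spousal attribution (R1), Sofia Olsen is treated as also owning Maeve Olsen's interest in Meridian Mining NL, giving 42% + 46% = 88%.
Chain via Clearview Foods Inc. (R3): 77% × 24% = 18.48% of Ashford Logistics SA.
Chain via Summit Ventures LLC (R3): 99% × 27% = 26.73% of Ashford Logistics SA.
Chain via Meridian Mining NL (R3): 88% × 22% = 19.36% of Ashford Logistics SA.
Aggregating (R2): 18.48% + 26.73% + 19.36% = 64.57%.

64.57%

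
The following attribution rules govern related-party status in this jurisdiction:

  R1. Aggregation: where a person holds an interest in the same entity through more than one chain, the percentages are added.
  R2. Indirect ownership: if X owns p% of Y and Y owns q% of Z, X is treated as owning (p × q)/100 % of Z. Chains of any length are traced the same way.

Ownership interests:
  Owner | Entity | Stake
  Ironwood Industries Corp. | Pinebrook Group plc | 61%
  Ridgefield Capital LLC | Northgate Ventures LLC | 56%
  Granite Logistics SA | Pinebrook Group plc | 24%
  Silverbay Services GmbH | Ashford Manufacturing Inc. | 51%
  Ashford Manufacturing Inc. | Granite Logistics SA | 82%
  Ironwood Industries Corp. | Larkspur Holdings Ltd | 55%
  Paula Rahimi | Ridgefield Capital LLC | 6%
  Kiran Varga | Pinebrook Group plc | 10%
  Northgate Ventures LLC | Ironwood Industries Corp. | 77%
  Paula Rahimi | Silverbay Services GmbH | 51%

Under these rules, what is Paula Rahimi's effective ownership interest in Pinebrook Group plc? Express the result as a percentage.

Chain via Ridgefield Capital LLC → Northgate Ventures LLC → Ironwood Industries Corp. (R2): 6% × 56% × 77% × 61% = 1.578192% of Pinebrook Group plc.
Chain via Silverbay Services GmbH → Ashford Manufacturing Inc. → Granite Logistics SA (R2): 51% × 51% × 82% × 24% = 5.118768% of Pinebrook Group plc.
Aggregating (R1): 1.578192% + 5.118768% = 6.69696%.

6.69696%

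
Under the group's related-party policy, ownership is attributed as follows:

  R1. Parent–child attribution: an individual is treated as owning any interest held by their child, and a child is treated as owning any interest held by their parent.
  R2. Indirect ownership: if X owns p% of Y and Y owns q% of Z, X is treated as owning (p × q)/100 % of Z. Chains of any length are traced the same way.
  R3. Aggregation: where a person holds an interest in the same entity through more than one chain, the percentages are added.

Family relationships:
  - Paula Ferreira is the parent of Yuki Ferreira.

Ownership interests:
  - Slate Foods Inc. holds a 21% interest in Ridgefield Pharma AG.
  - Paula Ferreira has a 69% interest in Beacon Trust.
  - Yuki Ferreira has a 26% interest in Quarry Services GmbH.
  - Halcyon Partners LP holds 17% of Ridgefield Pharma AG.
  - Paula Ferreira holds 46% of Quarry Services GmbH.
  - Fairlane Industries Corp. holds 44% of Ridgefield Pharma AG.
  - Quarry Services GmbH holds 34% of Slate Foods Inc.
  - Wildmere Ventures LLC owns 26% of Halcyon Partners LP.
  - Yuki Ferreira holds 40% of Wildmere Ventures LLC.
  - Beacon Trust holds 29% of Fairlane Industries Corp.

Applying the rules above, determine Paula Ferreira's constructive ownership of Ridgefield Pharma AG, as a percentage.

By parent–child attribution (R1), Paula Ferreira is treated as also owning Yuki Ferreira's interest in Quarry Services GmbH, giving 46% + 26% = 72%.
By parent–child attribution (R1), Paula Ferreira is treated as owning Yuki Ferreira's 40% interest in Wildmere Ventures LLC.
Chain via Beacon Trust → Fairlane Industries Corp. (R2): 69% × 29% × 44% = 8.8044% of Ridgefield Pharma AG.
Chain via Quarry Services GmbH → Slate Foods Inc. (R2): 72% × 34% × 21% = 5.1408% of Ridgefield Pharma AG.
Chain via Wildmere Ventures LLC → Halcyon Partners LP (R2): 40% × 26% × 17% = 1.768% of Ridgefield Pharma AG.
Aggregating (R3): 8.8044% + 5.1408% + 1.768% = 15.7132%.

15.7132%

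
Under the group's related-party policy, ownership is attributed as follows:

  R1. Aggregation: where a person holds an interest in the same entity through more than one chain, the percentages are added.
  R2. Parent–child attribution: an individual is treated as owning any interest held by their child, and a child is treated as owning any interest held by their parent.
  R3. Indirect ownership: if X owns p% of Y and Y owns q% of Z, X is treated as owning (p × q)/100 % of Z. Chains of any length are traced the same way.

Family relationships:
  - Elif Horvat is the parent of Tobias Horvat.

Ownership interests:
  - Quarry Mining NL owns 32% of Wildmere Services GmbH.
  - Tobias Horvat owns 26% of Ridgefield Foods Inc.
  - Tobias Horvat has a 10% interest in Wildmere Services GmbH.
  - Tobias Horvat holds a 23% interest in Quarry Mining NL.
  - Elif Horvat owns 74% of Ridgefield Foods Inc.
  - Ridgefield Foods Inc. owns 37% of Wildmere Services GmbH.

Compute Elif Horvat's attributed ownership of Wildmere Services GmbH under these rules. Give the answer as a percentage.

By parent–child attribution (R2), Elif Horvat is treated as also owning Tobias Horvat's interest in Ridgefield Foods Inc, giving 74% + 26% = 100%.
By parent–child attribution (R2), Elif Horvat is treated as owning Tobias Horvat's 23% interest in Quarry Mining NL.
By parent–child attribution (R2), Elif Horvat is treated as owning Tobias Horvat's 10% interest in Wildmere Services GmbH.
Chain via Ridgefield Foods Inc. (R3): 100% × 37% = 37% of Wildmere Services GmbH.
Chain via Quarry Mining NL (R3): 23% × 32% = 7.36% of Wildmere Services GmbH.
Direct interest in Wildmere Services GmbH: 10%.
Aggregating (R1): 37% + 7.36% + 10% = 54.36%.

54.36%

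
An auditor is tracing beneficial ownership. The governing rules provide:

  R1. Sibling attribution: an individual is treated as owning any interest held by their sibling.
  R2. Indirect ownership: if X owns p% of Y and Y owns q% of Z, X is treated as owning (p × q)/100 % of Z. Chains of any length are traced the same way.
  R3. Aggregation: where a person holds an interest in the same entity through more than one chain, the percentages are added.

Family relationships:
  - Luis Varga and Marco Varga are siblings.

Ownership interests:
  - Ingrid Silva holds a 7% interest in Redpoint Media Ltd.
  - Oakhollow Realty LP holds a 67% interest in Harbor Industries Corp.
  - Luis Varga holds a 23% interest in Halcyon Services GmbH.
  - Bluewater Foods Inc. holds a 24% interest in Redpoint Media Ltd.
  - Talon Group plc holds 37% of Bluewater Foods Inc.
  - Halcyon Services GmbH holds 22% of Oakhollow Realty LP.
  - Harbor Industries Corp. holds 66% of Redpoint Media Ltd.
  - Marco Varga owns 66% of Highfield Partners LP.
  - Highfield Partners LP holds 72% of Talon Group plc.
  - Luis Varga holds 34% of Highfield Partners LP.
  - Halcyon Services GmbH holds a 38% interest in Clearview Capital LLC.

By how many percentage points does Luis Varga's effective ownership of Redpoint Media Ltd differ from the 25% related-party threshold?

16.368868

By sibling attribution (R1), Luis Varga is treated as also owning Marco Varga's interest in Highfield Partners LP, giving 34% + 66% = 100%.
Chain via Highfield Partners LP → Talon Group plc → Bluewater Foods Inc. (R2): 100% × 72% × 37% × 24% = 6.3936% of Redpoint Media Ltd.
Chain via Halcyon Services GmbH → Oakhollow Realty LP → Harbor Industries Corp. (R2): 23% × 22% × 67% × 66% = 2.237532% of Redpoint Media Ltd.
Aggregating (R3): 6.3936% + 2.237532% = 8.631132%.
8.631132% falls short of the 25% threshold by 16.368868 percentage points.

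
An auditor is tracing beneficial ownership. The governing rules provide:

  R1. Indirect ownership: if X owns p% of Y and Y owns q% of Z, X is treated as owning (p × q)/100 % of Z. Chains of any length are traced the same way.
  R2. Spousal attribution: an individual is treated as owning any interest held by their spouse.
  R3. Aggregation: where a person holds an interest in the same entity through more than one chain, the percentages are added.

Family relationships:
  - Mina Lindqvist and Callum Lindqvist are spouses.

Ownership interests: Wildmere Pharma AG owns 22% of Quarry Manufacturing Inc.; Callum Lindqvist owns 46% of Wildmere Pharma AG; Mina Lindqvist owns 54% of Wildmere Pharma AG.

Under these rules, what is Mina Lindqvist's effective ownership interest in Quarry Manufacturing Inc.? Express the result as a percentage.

22%

By spousal attribution (R2), Mina Lindqvist is treated as also owning Callum Lindqvist's interest in Wildmere Pharma AG, giving 54% + 46% = 100%.
Chain via Wildmere Pharma AG (R1): 100% × 22% = 22% of Quarry Manufacturing Inc.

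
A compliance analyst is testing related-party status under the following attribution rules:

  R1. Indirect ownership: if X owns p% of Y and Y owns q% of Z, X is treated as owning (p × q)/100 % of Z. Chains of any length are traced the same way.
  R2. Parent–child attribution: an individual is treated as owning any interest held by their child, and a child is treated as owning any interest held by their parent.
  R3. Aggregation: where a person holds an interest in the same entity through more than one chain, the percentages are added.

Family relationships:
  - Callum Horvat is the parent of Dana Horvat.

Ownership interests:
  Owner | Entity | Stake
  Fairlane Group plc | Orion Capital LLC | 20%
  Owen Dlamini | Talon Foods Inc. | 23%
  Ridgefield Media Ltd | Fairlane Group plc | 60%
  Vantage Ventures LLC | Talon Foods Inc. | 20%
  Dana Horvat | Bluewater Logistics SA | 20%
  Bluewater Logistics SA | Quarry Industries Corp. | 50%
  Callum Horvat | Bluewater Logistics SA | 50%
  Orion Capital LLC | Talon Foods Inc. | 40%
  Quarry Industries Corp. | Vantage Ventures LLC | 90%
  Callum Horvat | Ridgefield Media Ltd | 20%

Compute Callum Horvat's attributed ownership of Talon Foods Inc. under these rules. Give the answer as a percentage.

By parent–child attribution (R2), Callum Horvat is treated as also owning Dana Horvat's interest in Bluewater Logistics SA, giving 50% + 20% = 70%.
Chain via Bluewater Logistics SA → Quarry Industries Corp. → Vantage Ventures LLC (R1): 70% × 50% × 90% × 20% = 6.3% of Talon Foods Inc.
Chain via Ridgefield Media Ltd → Fairlane Group plc → Orion Capital LLC (R1): 20% × 60% × 20% × 40% = 0.96% of Talon Foods Inc.
Aggregating (R3): 6.3% + 0.96% = 7.26%.

7.26%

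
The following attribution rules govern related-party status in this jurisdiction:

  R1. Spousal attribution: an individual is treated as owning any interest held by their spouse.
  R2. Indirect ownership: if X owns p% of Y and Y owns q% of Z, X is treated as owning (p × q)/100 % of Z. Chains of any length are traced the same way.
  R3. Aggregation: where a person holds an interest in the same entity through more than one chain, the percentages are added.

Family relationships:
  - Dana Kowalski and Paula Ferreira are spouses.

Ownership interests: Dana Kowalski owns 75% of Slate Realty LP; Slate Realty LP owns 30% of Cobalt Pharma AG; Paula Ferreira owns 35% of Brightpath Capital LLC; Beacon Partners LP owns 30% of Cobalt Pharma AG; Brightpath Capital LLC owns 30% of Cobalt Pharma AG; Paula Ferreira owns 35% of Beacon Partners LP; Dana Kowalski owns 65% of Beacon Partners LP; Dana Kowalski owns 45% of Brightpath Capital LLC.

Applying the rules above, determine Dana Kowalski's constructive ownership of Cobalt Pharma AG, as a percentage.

76.5%

By spousal attribution (R1), Dana Kowalski is treated as also owning Paula Ferreira's interest in Brightpath Capital LLC, giving 45% + 35% = 80%.
By spousal attribution (R1), Dana Kowalski is treated as also owning Paula Ferreira's interest in Beacon Partners LP, giving 65% + 35% = 100%.
Chain via Brightpath Capital LLC (R2): 80% × 30% = 24% of Cobalt Pharma AG.
Chain via Beacon Partners LP (R2): 100% × 30% = 30% of Cobalt Pharma AG.
Chain via Slate Realty LP (R2): 75% × 30% = 22.5% of Cobalt Pharma AG.
Aggregating (R3): 24% + 30% + 22.5% = 76.5%.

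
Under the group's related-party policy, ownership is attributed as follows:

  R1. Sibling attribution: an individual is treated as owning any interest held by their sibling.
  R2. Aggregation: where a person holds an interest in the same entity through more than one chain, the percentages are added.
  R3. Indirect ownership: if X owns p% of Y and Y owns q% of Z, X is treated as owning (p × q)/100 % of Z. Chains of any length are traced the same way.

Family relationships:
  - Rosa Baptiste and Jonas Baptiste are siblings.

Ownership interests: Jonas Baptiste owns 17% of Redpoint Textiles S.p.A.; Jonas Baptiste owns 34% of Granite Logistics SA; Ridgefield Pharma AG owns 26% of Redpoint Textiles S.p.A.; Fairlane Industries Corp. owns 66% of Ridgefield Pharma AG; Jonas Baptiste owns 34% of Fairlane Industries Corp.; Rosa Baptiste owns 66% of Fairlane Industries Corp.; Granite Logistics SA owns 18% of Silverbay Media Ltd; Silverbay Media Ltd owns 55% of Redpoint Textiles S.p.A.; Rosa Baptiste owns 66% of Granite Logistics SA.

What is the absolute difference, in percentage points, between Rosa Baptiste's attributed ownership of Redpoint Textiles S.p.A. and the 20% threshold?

24.06

By sibling attribution (R1), Rosa Baptiste is treated as also owning Jonas Baptiste's interest in Granite Logistics SA, giving 66% + 34% = 100%.
By sibling attribution (R1), Rosa Baptiste is treated as also owning Jonas Baptiste's interest in Fairlane Industries Corp, giving 66% + 34% = 100%.
By sibling attribution (R1), Rosa Baptiste is treated as owning Jonas Baptiste's 17% interest in Redpoint Textiles S.p.A.
Chain via Granite Logistics SA → Silverbay Media Ltd (R3): 100% × 18% × 55% = 9.9% of Redpoint Textiles S.p.A.
Chain via Fairlane Industries Corp. → Ridgefield Pharma AG (R3): 100% × 66% × 26% = 17.16% of Redpoint Textiles S.p.A.
Direct interest in Redpoint Textiles S.p.A: 17%.
Aggregating (R2): 9.9% + 17.16% + 17% = 44.06%.
44.06% exceeds the 20% threshold by 24.06 percentage points.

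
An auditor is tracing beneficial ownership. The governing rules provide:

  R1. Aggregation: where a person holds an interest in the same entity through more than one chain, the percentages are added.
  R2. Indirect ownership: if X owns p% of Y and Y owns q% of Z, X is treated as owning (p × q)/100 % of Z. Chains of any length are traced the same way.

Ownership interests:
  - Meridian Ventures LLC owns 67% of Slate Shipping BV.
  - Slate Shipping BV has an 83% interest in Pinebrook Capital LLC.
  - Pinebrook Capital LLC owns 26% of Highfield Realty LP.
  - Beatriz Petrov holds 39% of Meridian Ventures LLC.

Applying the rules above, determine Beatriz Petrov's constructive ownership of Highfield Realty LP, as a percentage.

Chain via Meridian Ventures LLC → Slate Shipping BV → Pinebrook Capital LLC (R2): 39% × 67% × 83% × 26% = 5.638854% of Highfield Realty LP.

5.638854%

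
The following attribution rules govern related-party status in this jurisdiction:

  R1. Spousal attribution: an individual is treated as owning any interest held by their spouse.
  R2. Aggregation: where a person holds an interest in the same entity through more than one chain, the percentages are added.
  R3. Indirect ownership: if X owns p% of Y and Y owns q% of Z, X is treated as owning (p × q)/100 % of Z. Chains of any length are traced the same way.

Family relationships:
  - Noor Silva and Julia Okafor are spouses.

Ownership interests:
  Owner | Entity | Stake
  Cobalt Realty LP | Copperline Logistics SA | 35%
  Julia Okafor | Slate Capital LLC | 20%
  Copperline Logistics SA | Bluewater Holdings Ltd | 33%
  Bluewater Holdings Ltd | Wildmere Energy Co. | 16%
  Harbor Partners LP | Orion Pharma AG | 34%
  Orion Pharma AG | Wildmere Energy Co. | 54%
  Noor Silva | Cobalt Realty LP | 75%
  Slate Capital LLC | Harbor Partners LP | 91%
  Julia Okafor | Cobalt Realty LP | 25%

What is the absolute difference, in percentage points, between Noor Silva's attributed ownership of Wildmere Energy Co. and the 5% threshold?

0.18952

By spousal attribution (R1), Noor Silva is treated as also owning Julia Okafor's interest in Cobalt Realty LP, giving 75% + 25% = 100%.
By spousal attribution (R1), Noor Silva is treated as owning Julia Okafor's 20% interest in Slate Capital LLC.
Chain via Cobalt Realty LP → Copperline Logistics SA → Bluewater Holdings Ltd (R3): 100% × 35% × 33% × 16% = 1.848% of Wildmere Energy Co.
Chain via Slate Capital LLC → Harbor Partners LP → Orion Pharma AG (R3): 20% × 91% × 34% × 54% = 3.34152% of Wildmere Energy Co.
Aggregating (R2): 1.848% + 3.34152% = 5.18952%.
5.18952% exceeds the 5% threshold by 0.18952 percentage points.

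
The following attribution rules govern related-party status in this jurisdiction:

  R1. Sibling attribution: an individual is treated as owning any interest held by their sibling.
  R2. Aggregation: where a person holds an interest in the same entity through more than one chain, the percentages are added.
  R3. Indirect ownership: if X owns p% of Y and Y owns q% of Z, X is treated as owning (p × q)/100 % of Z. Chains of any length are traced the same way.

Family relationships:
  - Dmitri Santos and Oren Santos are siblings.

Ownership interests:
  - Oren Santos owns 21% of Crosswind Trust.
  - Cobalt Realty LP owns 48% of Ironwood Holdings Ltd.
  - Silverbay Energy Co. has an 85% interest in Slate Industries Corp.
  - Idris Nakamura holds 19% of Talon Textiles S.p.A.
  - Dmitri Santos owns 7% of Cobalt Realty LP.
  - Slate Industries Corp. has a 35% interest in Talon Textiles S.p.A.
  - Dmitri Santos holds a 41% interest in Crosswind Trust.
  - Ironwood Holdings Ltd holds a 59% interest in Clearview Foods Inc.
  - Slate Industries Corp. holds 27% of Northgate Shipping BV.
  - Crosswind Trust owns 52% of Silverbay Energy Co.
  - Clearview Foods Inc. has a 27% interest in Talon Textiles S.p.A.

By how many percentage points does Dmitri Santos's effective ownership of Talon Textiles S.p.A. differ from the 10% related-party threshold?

By sibling attribution (R1), Dmitri Santos is treated as also owning Oren Santos's interest in Crosswind Trust, giving 41% + 21% = 62%.
Chain via Cobalt Realty LP → Ironwood Holdings Ltd → Clearview Foods Inc. (R3): 7% × 48% × 59% × 27% = 0.535248% of Talon Textiles S.p.A.
Chain via Crosswind Trust → Silverbay Energy Co. → Slate Industries Corp. (R3): 62% × 52% × 85% × 35% = 9.5914% of Talon Textiles S.p.A.
Aggregating (R2): 0.535248% + 9.5914% = 10.126648%.
10.126648% exceeds the 10% threshold by 0.126648 percentage points.

0.126648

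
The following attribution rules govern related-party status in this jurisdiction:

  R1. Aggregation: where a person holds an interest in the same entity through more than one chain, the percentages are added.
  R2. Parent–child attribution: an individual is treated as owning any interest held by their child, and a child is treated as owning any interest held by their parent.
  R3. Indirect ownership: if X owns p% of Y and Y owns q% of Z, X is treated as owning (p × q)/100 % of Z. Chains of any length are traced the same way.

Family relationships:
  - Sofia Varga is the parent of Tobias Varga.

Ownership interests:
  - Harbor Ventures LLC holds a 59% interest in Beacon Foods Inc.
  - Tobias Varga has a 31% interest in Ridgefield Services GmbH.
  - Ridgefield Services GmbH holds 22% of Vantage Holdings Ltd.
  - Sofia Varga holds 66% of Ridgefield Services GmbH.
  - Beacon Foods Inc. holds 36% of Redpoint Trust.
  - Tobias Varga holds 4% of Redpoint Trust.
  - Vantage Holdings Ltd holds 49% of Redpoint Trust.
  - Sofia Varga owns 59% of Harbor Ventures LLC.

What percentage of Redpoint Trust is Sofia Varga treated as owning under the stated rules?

By parent–child attribution (R2), Sofia Varga is treated as also owning Tobias Varga's interest in Ridgefield Services GmbH, giving 66% + 31% = 97%.
By parent–child attribution (R2), Sofia Varga is treated as owning Tobias Varga's 4% interest in Redpoint Trust.
Chain via Ridgefield Services GmbH → Vantage Holdings Ltd (R3): 97% × 22% × 49% = 10.4566% of Redpoint Trust.
Chain via Harbor Ventures LLC → Beacon Foods Inc. (R3): 59% × 59% × 36% = 12.5316% of Redpoint Trust.
Direct interest in Redpoint Trust: 4%.
Aggregating (R1): 10.4566% + 12.5316% + 4% = 26.9882%.

26.9882%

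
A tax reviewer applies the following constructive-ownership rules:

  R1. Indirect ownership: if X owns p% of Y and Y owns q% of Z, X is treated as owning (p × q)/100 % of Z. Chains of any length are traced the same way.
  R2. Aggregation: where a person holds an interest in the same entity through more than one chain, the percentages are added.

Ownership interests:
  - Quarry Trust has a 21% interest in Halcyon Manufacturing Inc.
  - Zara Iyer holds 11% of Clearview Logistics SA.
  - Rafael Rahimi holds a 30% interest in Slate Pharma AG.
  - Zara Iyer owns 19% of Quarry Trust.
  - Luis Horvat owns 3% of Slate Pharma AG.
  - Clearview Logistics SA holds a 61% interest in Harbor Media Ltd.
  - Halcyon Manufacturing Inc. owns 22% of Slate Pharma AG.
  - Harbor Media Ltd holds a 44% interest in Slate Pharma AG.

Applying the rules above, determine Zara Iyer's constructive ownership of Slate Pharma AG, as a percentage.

Chain via Clearview Logistics SA → Harbor Media Ltd (R1): 11% × 61% × 44% = 2.9524% of Slate Pharma AG.
Chain via Quarry Trust → Halcyon Manufacturing Inc. (R1): 19% × 21% × 22% = 0.8778% of Slate Pharma AG.
Aggregating (R2): 2.9524% + 0.8778% = 3.8302%.

3.8302%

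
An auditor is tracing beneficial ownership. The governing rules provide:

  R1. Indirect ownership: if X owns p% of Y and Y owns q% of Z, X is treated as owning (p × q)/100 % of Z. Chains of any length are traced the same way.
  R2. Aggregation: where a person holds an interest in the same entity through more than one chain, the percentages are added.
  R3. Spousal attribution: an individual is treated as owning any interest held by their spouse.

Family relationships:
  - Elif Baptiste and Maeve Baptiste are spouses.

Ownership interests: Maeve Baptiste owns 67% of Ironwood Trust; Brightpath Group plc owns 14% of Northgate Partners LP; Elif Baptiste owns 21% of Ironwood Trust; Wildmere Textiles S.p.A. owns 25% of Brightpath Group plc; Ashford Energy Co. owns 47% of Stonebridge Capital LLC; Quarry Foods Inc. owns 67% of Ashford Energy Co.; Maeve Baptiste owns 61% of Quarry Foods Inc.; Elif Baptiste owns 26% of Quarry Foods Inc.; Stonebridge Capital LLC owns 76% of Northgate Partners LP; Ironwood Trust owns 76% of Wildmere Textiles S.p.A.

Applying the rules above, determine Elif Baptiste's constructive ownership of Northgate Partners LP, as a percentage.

By spousal attribution (R3), Elif Baptiste is treated as also owning Maeve Baptiste's interest in Quarry Foods Inc, giving 26% + 61% = 87%.
By spousal attribution (R3), Elif Baptiste is treated as also owning Maeve Baptiste's interest in Ironwood Trust, giving 21% + 67% = 88%.
Chain via Quarry Foods Inc. → Ashford Energy Co. → Stonebridge Capital LLC (R1): 87% × 67% × 47% × 76% = 20.821188% of Northgate Partners LP.
Chain via Ironwood Trust → Wildmere Textiles S.p.A. → Brightpath Group plc (R1): 88% × 76% × 25% × 14% = 2.3408% of Northgate Partners LP.
Aggregating (R2): 20.821188% + 2.3408% = 23.161988%.

23.161988%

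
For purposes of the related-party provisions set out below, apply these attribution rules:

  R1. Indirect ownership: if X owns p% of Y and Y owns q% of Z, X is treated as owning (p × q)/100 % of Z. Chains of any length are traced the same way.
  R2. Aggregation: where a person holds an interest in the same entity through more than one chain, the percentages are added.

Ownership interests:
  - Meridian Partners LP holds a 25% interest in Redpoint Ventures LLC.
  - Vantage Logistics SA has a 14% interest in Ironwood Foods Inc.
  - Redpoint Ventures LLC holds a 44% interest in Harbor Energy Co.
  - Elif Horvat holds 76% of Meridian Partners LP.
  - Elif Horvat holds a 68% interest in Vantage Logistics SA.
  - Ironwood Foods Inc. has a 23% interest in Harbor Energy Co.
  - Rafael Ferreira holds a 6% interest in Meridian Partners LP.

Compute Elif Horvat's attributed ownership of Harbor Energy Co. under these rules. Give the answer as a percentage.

10.5496%

Chain via Meridian Partners LP → Redpoint Ventures LLC (R1): 76% × 25% × 44% = 8.36% of Harbor Energy Co.
Chain via Vantage Logistics SA → Ironwood Foods Inc. (R1): 68% × 14% × 23% = 2.1896% of Harbor Energy Co.
Aggregating (R2): 8.36% + 2.1896% = 10.5496%.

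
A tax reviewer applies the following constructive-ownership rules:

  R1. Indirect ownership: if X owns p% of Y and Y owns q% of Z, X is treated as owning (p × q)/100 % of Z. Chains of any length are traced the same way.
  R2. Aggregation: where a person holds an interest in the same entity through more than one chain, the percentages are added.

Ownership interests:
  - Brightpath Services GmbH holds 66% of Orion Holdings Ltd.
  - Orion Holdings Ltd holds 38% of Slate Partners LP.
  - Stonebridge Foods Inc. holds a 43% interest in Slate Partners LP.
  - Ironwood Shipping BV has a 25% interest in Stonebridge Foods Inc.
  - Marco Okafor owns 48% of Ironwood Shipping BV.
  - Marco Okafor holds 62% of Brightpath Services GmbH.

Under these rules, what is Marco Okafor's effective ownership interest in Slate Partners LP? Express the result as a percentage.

Chain via Ironwood Shipping BV → Stonebridge Foods Inc. (R1): 48% × 25% × 43% = 5.16% of Slate Partners LP.
Chain via Brightpath Services GmbH → Orion Holdings Ltd (R1): 62% × 66% × 38% = 15.5496% of Slate Partners LP.
Aggregating (R2): 5.16% + 15.5496% = 20.7096%.

20.7096%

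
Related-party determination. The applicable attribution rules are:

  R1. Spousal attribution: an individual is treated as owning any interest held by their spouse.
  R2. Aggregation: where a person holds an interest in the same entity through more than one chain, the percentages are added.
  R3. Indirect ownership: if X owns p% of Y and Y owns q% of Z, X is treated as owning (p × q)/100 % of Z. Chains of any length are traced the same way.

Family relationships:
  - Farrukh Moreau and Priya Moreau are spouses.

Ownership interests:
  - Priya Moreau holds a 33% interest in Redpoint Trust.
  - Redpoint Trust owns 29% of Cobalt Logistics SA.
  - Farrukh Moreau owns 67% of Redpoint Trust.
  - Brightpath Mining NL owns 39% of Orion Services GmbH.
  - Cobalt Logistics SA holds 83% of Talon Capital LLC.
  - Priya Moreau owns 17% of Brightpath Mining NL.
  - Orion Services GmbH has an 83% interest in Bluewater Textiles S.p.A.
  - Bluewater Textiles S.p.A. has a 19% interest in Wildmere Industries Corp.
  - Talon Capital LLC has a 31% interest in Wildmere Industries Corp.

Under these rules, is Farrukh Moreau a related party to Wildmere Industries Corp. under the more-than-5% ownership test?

Yes

By spousal attribution (R1), Farrukh Moreau is treated as also owning Priya Moreau's interest in Redpoint Trust, giving 67% + 33% = 100%.
By spousal attribution (R1), Farrukh Moreau is treated as owning Priya Moreau's 17% interest in Brightpath Mining NL.
Chain via Redpoint Trust → Cobalt Logistics SA → Talon Capital LLC (R3): 100% × 29% × 83% × 31% = 7.4617% of Wildmere Industries Corp.
Chain via Brightpath Mining NL → Orion Services GmbH → Bluewater Textiles S.p.A. (R3): 17% × 39% × 83% × 19% = 1.045551% of Wildmere Industries Corp.
Aggregating (R2): 7.4617% + 1.045551% = 8.507251%.
8.507251% exceeds the 5% threshold, so Farrukh is a related party to Wildmere Industries Corp.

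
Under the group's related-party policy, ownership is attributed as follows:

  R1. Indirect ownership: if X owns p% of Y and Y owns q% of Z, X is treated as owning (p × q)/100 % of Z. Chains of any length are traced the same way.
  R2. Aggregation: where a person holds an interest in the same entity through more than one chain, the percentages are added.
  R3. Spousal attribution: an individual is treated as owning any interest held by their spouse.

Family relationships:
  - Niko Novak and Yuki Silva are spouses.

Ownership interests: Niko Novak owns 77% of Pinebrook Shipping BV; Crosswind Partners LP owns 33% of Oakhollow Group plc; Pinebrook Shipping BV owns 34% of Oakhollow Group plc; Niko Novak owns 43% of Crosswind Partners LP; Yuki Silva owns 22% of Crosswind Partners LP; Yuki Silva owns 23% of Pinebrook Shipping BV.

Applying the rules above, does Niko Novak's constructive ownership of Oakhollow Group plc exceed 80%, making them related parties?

By spousal attribution (R3), Niko Novak is treated as also owning Yuki Silva's interest in Crosswind Partners LP, giving 43% + 22% = 65%.
By spousal attribution (R3), Niko Novak is treated as also owning Yuki Silva's interest in Pinebrook Shipping BV, giving 77% + 23% = 100%.
Chain via Crosswind Partners LP (R1): 65% × 33% = 21.45% of Oakhollow Group plc.
Chain via Pinebrook Shipping BV (R1): 100% × 34% = 34% of Oakhollow Group plc.
Aggregating (R2): 21.45% + 34% = 55.45%.
55.45% does not exceed the 80% threshold, so Niko is not a related party to Oakhollow Group plc.

No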